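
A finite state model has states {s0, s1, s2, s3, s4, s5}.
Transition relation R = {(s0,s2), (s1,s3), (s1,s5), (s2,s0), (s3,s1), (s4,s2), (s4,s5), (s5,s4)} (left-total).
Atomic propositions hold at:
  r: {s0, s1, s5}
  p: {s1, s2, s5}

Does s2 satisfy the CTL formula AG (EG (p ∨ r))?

Yes

Sat(p ∨ r) = {s0, s1, s2, s5}
EG (p ∨ r): greatest fixpoint, start Z0 = {s0, s1, s2, s5}, keep only states in Sat with some successor in Z. Z1 = {s0, s1, s2}; Z2 = {s0, s2}; fixed.
Sat(EG (p ∨ r)) = {s0, s2}
AG (EG (p ∨ r)): greatest fixpoint, start Z0 = {s0, s2}, keep only states in Sat with every successor in Z. Already a fixed point.
Sat(AG (EG (p ∨ r))) = {s0, s2}
s2 ∈ Sat(AG (EG (p ∨ r))) = {s0, s2}, so the formula holds at s2.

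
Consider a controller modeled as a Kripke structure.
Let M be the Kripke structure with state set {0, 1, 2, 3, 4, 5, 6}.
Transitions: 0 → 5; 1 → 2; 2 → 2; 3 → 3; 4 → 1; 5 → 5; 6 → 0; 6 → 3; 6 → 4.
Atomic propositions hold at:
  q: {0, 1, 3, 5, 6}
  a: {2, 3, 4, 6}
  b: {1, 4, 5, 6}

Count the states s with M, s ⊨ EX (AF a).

AF a: least fixpoint, start Z0 = {2, 3, 4, 6}, add states with every successor in Z. Z1 = {1, 2, 3, 4, 6}; fixed.
Sat(AF a) = {1, 2, 3, 4, 6}
Sat(EX (AF a)) = {s : some successor in {1, 2, 3, 4, 6}} = {1, 2, 3, 4, 6}
|Sat(EX (AF a))| = |{1, 2, 3, 4, 6}| = 5.

5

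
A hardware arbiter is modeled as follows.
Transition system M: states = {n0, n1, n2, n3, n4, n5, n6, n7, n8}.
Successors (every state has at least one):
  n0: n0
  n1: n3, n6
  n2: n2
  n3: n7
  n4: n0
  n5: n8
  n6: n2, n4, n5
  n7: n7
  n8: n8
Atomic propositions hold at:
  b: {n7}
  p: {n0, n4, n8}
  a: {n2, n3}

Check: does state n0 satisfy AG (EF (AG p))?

Yes

AG p: greatest fixpoint, start Z0 = {n0, n4, n8}, keep only states in Sat with every successor in Z. Already a fixed point.
Sat(AG p) = {n0, n4, n8}
EF (AG p): least fixpoint, start Z0 = {n0, n4, n8}, add states with some successor in Z. Z1 = {n0, n4, n5, n6, n8}; Z2 = {n0, n1, n4, n5, n6, n8}; fixed.
Sat(EF (AG p)) = {n0, n1, n4, n5, n6, n8}
AG (EF (AG p)): greatest fixpoint, start Z0 = {n0, n1, n4, n5, n6, n8}, keep only states in Sat with every successor in Z. Z1 = {n0, n4, n5, n8}; fixed.
Sat(AG (EF (AG p))) = {n0, n4, n5, n8}
n0 ∈ Sat(AG (EF (AG p))) = {n0, n4, n5, n8}, so the formula holds at n0.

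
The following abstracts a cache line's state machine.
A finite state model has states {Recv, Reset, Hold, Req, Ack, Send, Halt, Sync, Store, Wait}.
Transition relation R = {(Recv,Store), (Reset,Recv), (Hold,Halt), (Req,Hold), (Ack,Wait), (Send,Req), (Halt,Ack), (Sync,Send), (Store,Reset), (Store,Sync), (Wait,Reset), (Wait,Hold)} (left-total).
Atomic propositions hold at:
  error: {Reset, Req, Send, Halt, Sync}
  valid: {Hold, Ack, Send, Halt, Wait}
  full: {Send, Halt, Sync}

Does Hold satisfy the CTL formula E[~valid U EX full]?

Yes

Sat(~valid) = {Recv, Reset, Req, Sync, Store}
Sat(EX full) = {s : some successor in {Send, Halt, Sync}} = {Hold, Sync, Store}
E[~valid U EX full]: least fixpoint, start Z0 = Sat(EX full) = {Hold, Sync, Store}, add states in Sat(~valid) with some successor in Z. Z1 = {Recv, Hold, Req, Sync, Store}; Z2 = {Recv, Reset, Hold, Req, Sync, Store}; fixed.
Sat(E[~valid U EX full]) = {Recv, Reset, Hold, Req, Sync, Store}
Hold ∈ Sat(E[~valid U EX full]) = {Recv, Reset, Hold, Req, Sync, Store}, so the formula holds at Hold.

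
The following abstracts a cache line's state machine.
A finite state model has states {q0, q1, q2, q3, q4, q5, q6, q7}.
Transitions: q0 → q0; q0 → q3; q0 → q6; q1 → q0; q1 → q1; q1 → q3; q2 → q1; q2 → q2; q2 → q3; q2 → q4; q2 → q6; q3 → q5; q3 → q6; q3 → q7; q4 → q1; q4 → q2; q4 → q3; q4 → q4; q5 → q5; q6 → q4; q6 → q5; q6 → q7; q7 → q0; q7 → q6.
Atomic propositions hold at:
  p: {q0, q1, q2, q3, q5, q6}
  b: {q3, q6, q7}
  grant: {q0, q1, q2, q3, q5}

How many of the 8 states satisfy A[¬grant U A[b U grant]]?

Sat(¬grant) = {q4, q6, q7}
A[b U grant]: least fixpoint, start Z0 = Sat(grant) = {q0, q1, q2, q3, q5}, add states in Sat(b) with every successor in Z. Already a fixed point.
Sat(A[b U grant]) = {q0, q1, q2, q3, q5}
A[¬grant U A[b U grant]]: least fixpoint, start Z0 = Sat(A[b U grant]) = {q0, q1, q2, q3, q5}, add states in Sat(¬grant) with every successor in Z. Already a fixed point.
Sat(A[¬grant U A[b U grant]]) = {q0, q1, q2, q3, q5}
|Sat(A[¬grant U A[b U grant]])| = |{q0, q1, q2, q3, q5}| = 5.

5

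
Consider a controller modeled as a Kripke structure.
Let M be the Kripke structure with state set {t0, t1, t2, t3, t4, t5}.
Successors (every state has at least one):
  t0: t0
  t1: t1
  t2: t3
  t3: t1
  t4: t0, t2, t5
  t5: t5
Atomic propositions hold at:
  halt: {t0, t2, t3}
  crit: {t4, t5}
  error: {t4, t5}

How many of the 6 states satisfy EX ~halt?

Sat(~halt) = {t1, t4, t5}
Sat(EX ~halt) = {s : some successor in {t1, t4, t5}} = {t1, t3, t4, t5}
|Sat(EX ~halt)| = |{t1, t3, t4, t5}| = 4.

4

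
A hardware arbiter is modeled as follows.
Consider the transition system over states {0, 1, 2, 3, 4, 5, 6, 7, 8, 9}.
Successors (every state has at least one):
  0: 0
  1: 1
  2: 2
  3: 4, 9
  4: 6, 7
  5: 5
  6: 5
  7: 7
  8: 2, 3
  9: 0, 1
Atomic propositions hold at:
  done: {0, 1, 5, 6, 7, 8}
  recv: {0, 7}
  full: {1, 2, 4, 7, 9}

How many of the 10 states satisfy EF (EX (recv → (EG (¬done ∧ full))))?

Sat(¬done) = {2, 3, 4, 9}
Sat(¬done ∧ full) = {2, 4, 9}
EG (¬done ∧ full): greatest fixpoint, start Z0 = {2, 4, 9}, keep only states in Sat with some successor in Z. Z1 = {2}; fixed.
Sat(EG (¬done ∧ full)) = {2}
Sat(recv → (EG (¬done ∧ full))) = {1, 2, 3, 4, 5, 6, 8, 9}
Sat(EX (recv → (EG (¬done ∧ full)))) = {s : some successor in {1, 2, 3, 4, 5, 6, 8, 9}} = {1, 2, 3, 4, 5, 6, 8, 9}
EF (EX (recv → (EG (¬done ∧ full)))): least fixpoint, start Z0 = {1, 2, 3, 4, 5, 6, 8, 9}, add states with some successor in Z. Already a fixed point.
Sat(EF (EX (recv → (EG (¬done ∧ full))))) = {1, 2, 3, 4, 5, 6, 8, 9}
|Sat(EF (EX (recv → (EG (¬done ∧ full)))))| = |{1, 2, 3, 4, 5, 6, 8, 9}| = 8.

8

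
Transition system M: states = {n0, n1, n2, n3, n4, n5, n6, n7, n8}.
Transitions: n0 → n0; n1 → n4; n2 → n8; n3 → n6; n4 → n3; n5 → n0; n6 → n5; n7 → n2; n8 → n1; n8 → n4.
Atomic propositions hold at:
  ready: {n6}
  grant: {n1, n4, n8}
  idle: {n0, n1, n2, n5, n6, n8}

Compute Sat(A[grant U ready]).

{n6}

A[grant U ready]: least fixpoint, start Z0 = Sat(ready) = {n6}, add states in Sat(grant) with every successor in Z. Already a fixed point.
Sat(A[grant U ready]) = {n6}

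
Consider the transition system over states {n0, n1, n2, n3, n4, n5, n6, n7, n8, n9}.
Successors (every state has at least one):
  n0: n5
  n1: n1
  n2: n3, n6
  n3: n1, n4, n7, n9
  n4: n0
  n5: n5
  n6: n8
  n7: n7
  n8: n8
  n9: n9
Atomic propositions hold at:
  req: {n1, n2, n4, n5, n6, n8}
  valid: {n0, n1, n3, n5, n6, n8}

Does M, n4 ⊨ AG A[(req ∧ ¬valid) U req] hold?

No

Sat(¬valid) = {n2, n4, n7, n9}
Sat(req ∧ ¬valid) = {n2, n4}
A[(req ∧ ¬valid) U req]: least fixpoint, start Z0 = Sat(req) = {n1, n2, n4, n5, n6, n8}, add states in Sat(req ∧ ¬valid) with every successor in Z. Already a fixed point.
Sat(A[(req ∧ ¬valid) U req]) = {n1, n2, n4, n5, n6, n8}
AG A[(req ∧ ¬valid) U req]: greatest fixpoint, start Z0 = {n1, n2, n4, n5, n6, n8}, keep only states in Sat with every successor in Z. Z1 = {n1, n5, n6, n8}; fixed.
Sat(AG A[(req ∧ ¬valid) U req]) = {n1, n5, n6, n8}
n4 ∉ Sat(AG A[(req ∧ ¬valid) U req]) = {n1, n5, n6, n8}, so the formula does not hold at n4.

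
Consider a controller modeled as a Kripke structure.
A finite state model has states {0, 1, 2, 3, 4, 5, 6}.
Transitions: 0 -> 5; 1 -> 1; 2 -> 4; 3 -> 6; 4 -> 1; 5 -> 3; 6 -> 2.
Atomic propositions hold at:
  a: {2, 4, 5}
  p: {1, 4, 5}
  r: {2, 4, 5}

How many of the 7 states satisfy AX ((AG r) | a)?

3

AG r: greatest fixpoint, start Z0 = {2, 4, 5}, keep only states in Sat with every successor in Z. Z1 = {2}; Z2 = ∅; fixed.
Sat(AG r) = ∅
Sat((AG r) | a) = {2, 4, 5}
Sat(AX ((AG r) | a)) = {s : every successor in {2, 4, 5}} = {0, 2, 6}
|Sat(AX ((AG r) | a))| = |{0, 2, 6}| = 3.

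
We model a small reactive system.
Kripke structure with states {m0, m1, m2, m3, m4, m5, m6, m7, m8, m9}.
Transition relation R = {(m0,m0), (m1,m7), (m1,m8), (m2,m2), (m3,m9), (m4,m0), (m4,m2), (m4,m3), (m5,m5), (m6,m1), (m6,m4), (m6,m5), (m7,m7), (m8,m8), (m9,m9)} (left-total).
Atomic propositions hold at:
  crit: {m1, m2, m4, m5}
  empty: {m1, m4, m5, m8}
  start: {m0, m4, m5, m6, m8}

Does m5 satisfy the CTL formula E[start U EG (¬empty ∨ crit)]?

Yes

Sat(¬empty) = {m0, m2, m3, m6, m7, m9}
Sat(¬empty ∨ crit) = {m0, m1, m2, m3, m4, m5, m6, m7, m9}
EG (¬empty ∨ crit): greatest fixpoint, start Z0 = {m0, m1, m2, m3, m4, m5, m6, m7, m9}, keep only states in Sat with some successor in Z. Already a fixed point.
Sat(EG (¬empty ∨ crit)) = {m0, m1, m2, m3, m4, m5, m6, m7, m9}
E[start U EG (¬empty ∨ crit)]: least fixpoint, start Z0 = Sat(EG (¬empty ∨ crit)) = {m0, m1, m2, m3, m4, m5, m6, m7, m9}, add states in Sat(start) with some successor in Z. Already a fixed point.
Sat(E[start U EG (¬empty ∨ crit)]) = {m0, m1, m2, m3, m4, m5, m6, m7, m9}
m5 ∈ Sat(E[start U EG (¬empty ∨ crit)]) = {m0, m1, m2, m3, m4, m5, m6, m7, m9}, so the formula holds at m5.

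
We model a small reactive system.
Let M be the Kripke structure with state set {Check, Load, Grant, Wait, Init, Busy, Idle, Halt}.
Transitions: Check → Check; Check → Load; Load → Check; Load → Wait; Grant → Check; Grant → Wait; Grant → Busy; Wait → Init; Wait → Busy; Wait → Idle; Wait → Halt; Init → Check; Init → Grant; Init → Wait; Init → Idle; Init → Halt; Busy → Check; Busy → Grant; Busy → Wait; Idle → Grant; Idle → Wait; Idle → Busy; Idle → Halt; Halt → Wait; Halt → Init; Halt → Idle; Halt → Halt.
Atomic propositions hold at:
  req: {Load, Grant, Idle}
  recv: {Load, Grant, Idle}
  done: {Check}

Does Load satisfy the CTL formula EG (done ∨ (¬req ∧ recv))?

No

Sat(¬req) = {Check, Wait, Init, Busy, Halt}
Sat(¬req ∧ recv) = ∅
Sat(done ∨ (¬req ∧ recv)) = {Check}
EG (done ∨ (¬req ∧ recv)): greatest fixpoint, start Z0 = {Check}, keep only states in Sat with some successor in Z. Already a fixed point.
Sat(EG (done ∨ (¬req ∧ recv))) = {Check}
Load ∉ Sat(EG (done ∨ (¬req ∧ recv))) = {Check}, so the formula does not hold at Load.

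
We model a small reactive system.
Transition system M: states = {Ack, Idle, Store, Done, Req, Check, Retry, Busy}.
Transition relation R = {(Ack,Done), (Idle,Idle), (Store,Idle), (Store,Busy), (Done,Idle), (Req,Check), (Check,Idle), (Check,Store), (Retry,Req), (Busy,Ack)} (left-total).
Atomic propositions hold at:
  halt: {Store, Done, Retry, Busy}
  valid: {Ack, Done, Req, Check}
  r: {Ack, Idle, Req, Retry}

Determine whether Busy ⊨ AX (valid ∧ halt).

Sat(valid ∧ halt) = {Done}
Sat(AX (valid ∧ halt)) = {s : every successor in {Done}} = {Ack}
Busy ∉ Sat(AX (valid ∧ halt)) = {Ack}, so the formula does not hold at Busy.

No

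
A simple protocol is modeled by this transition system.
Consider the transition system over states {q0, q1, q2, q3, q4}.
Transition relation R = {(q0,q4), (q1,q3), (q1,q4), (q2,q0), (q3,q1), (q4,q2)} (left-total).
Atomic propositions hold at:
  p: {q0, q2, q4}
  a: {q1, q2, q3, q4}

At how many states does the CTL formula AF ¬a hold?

Sat(¬a) = {q0}
AF ¬a: least fixpoint, start Z0 = {q0}, add states with every successor in Z. Z1 = {q0, q2}; Z2 = {q0, q2, q4}; fixed.
Sat(AF ¬a) = {q0, q2, q4}
|Sat(AF ¬a)| = |{q0, q2, q4}| = 3.

3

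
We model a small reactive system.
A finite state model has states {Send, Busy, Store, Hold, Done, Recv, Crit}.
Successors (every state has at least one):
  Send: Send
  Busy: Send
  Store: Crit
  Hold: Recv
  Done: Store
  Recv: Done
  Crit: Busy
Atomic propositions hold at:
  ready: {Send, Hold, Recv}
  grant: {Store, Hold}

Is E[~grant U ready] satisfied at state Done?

No

Sat(~grant) = {Send, Busy, Done, Recv, Crit}
E[~grant U ready]: least fixpoint, start Z0 = Sat(ready) = {Send, Hold, Recv}, add states in Sat(~grant) with some successor in Z. Z1 = {Send, Busy, Hold, Recv}; Z2 = {Send, Busy, Hold, Recv, Crit}; fixed.
Sat(E[~grant U ready]) = {Send, Busy, Hold, Recv, Crit}
Done ∉ Sat(E[~grant U ready]) = {Send, Busy, Hold, Recv, Crit}, so the formula does not hold at Done.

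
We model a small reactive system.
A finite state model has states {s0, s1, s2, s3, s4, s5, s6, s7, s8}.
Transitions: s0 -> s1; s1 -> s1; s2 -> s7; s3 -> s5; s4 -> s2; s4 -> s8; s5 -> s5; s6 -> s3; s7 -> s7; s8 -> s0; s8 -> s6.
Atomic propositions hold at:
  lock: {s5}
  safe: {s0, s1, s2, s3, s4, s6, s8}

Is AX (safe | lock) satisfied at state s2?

Sat(safe | lock) = {s0, s1, s2, s3, s4, s5, s6, s8}
Sat(AX (safe | lock)) = {s : every successor in {s0, s1, s2, s3, s4, s5, s6, s8}} = {s0, s1, s3, s4, s5, s6, s8}
s2 ∉ Sat(AX (safe | lock)) = {s0, s1, s3, s4, s5, s6, s8}, so the formula does not hold at s2.

No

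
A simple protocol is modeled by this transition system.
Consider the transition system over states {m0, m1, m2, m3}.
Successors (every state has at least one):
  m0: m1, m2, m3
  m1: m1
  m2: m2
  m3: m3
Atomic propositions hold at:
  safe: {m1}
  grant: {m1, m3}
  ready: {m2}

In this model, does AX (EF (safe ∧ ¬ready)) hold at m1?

Yes

Sat(¬ready) = {m0, m1, m3}
Sat(safe ∧ ¬ready) = {m1}
EF (safe ∧ ¬ready): least fixpoint, start Z0 = {m1}, add states with some successor in Z. Z1 = {m0, m1}; fixed.
Sat(EF (safe ∧ ¬ready)) = {m0, m1}
Sat(AX (EF (safe ∧ ¬ready))) = {s : every successor in {m0, m1}} = {m1}
m1 ∈ Sat(AX (EF (safe ∧ ¬ready))) = {m1}, so the formula holds at m1.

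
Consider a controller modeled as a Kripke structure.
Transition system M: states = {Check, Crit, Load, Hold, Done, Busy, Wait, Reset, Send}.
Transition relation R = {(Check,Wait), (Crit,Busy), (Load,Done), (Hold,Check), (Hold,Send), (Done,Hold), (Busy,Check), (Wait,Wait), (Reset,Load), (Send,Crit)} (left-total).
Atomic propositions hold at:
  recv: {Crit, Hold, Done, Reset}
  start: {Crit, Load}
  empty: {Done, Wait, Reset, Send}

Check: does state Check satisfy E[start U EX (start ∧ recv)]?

No

Sat(start ∧ recv) = {Crit}
Sat(EX (start ∧ recv)) = {s : some successor in {Crit}} = {Send}
E[start U EX (start ∧ recv)]: least fixpoint, start Z0 = Sat(EX (start ∧ recv)) = {Send}, add states in Sat(start) with some successor in Z. Already a fixed point.
Sat(E[start U EX (start ∧ recv)]) = {Send}
Check ∉ Sat(E[start U EX (start ∧ recv)]) = {Send}, so the formula does not hold at Check.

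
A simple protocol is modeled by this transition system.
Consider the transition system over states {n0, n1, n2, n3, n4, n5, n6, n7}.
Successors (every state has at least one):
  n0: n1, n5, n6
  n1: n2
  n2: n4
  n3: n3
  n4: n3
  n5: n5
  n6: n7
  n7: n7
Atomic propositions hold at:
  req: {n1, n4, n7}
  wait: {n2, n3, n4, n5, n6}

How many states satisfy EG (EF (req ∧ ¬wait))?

3

Sat(¬wait) = {n0, n1, n7}
Sat(req ∧ ¬wait) = {n1, n7}
EF (req ∧ ¬wait): least fixpoint, start Z0 = {n1, n7}, add states with some successor in Z. Z1 = {n0, n1, n6, n7}; fixed.
Sat(EF (req ∧ ¬wait)) = {n0, n1, n6, n7}
EG (EF (req ∧ ¬wait)): greatest fixpoint, start Z0 = {n0, n1, n6, n7}, keep only states in Sat with some successor in Z. Z1 = {n0, n6, n7}; fixed.
Sat(EG (EF (req ∧ ¬wait))) = {n0, n6, n7}
|Sat(EG (EF (req ∧ ¬wait)))| = |{n0, n6, n7}| = 3.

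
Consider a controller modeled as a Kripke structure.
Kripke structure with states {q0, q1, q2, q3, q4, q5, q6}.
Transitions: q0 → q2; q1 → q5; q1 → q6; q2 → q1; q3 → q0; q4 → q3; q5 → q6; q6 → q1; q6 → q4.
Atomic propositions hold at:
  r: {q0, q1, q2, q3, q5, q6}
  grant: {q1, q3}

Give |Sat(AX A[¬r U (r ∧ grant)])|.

Sat(¬r) = {q4}
Sat(r ∧ grant) = {q1, q3}
A[¬r U (r ∧ grant)]: least fixpoint, start Z0 = Sat((r ∧ grant)) = {q1, q3}, add states in Sat(¬r) with every successor in Z. Z1 = {q1, q3, q4}; fixed.
Sat(A[¬r U (r ∧ grant)]) = {q1, q3, q4}
Sat(AX A[¬r U (r ∧ grant)]) = {s : every successor in {q1, q3, q4}} = {q2, q4, q6}
|Sat(AX A[¬r U (r ∧ grant)])| = |{q2, q4, q6}| = 3.

3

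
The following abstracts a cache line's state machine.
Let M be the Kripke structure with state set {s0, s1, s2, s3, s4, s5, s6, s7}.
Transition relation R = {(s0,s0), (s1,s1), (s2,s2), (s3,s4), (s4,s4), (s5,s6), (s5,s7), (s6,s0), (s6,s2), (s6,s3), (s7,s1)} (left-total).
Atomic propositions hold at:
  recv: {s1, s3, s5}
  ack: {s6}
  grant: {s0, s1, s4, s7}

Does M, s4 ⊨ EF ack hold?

No

EF ack: least fixpoint, start Z0 = {s6}, add states with some successor in Z. Z1 = {s5, s6}; fixed.
Sat(EF ack) = {s5, s6}
s4 ∉ Sat(EF ack) = {s5, s6}, so the formula does not hold at s4.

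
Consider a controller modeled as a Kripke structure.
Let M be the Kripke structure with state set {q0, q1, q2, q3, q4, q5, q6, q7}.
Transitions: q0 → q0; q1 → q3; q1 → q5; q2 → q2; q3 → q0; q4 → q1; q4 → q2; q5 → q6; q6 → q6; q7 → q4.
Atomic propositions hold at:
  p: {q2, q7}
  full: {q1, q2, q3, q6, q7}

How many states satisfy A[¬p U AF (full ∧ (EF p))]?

Sat(¬p) = {q0, q1, q3, q4, q5, q6}
EF p: least fixpoint, start Z0 = {q2, q7}, add states with some successor in Z. Z1 = {q2, q4, q7}; fixed.
Sat(EF p) = {q2, q4, q7}
Sat(full ∧ (EF p)) = {q2, q7}
AF (full ∧ (EF p)): least fixpoint, start Z0 = {q2, q7}, add states with every successor in Z. Already a fixed point.
Sat(AF (full ∧ (EF p))) = {q2, q7}
A[¬p U AF (full ∧ (EF p))]: least fixpoint, start Z0 = Sat(AF (full ∧ (EF p))) = {q2, q7}, add states in Sat(¬p) with every successor in Z. Already a fixed point.
Sat(A[¬p U AF (full ∧ (EF p))]) = {q2, q7}
|Sat(A[¬p U AF (full ∧ (EF p))])| = |{q2, q7}| = 2.

2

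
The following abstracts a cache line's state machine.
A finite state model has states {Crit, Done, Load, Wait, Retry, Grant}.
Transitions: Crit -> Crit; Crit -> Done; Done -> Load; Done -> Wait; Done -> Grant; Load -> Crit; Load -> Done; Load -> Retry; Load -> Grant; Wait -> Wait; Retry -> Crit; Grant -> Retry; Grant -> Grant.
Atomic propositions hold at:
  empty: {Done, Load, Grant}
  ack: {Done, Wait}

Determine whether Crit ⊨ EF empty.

Yes

EF empty: least fixpoint, start Z0 = {Done, Load, Grant}, add states with some successor in Z. Z1 = {Crit, Done, Load, Grant}; Z2 = {Crit, Done, Load, Retry, Grant}; fixed.
Sat(EF empty) = {Crit, Done, Load, Retry, Grant}
Crit ∈ Sat(EF empty) = {Crit, Done, Load, Retry, Grant}, so the formula holds at Crit.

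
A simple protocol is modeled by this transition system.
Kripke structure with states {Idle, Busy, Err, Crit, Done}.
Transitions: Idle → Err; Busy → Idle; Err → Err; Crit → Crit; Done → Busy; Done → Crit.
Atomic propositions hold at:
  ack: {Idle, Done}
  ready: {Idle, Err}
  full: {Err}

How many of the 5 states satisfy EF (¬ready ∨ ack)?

4

Sat(¬ready) = {Busy, Crit, Done}
Sat(¬ready ∨ ack) = {Idle, Busy, Crit, Done}
EF (¬ready ∨ ack): least fixpoint, start Z0 = {Idle, Busy, Crit, Done}, add states with some successor in Z. Already a fixed point.
Sat(EF (¬ready ∨ ack)) = {Idle, Busy, Crit, Done}
|Sat(EF (¬ready ∨ ack))| = |{Idle, Busy, Crit, Done}| = 4.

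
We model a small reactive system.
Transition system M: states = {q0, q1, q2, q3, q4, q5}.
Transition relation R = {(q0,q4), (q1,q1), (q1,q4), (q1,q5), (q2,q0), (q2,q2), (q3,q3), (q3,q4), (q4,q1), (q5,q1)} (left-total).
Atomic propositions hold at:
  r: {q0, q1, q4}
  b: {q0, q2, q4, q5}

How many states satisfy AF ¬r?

Sat(¬r) = {q2, q3, q5}
AF ¬r: least fixpoint, start Z0 = {q2, q3, q5}, add states with every successor in Z. Already a fixed point.
Sat(AF ¬r) = {q2, q3, q5}
|Sat(AF ¬r)| = |{q2, q3, q5}| = 3.

3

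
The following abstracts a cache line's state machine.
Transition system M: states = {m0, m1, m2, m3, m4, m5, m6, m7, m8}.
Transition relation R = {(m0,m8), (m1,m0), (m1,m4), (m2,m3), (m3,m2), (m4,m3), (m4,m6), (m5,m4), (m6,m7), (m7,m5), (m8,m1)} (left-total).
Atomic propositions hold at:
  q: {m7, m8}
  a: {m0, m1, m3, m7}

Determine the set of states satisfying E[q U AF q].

AF q: least fixpoint, start Z0 = {m7, m8}, add states with every successor in Z. Z1 = {m0, m6, m7, m8}; fixed.
Sat(AF q) = {m0, m6, m7, m8}
E[q U AF q]: least fixpoint, start Z0 = Sat(AF q) = {m0, m6, m7, m8}, add states in Sat(q) with some successor in Z. Already a fixed point.
Sat(E[q U AF q]) = {m0, m6, m7, m8}

{m0, m6, m7, m8}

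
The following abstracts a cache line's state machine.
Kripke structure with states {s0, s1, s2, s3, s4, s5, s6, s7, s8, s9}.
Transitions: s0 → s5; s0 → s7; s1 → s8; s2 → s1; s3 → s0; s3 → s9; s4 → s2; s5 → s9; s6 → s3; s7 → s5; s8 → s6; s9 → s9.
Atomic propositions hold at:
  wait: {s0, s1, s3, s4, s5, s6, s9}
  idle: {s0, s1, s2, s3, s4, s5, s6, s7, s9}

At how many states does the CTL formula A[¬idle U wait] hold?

Sat(¬idle) = {s8}
A[¬idle U wait]: least fixpoint, start Z0 = Sat(wait) = {s0, s1, s3, s4, s5, s6, s9}, add states in Sat(¬idle) with every successor in Z. Z1 = {s0, s1, s3, s4, s5, s6, s8, s9}; fixed.
Sat(A[¬idle U wait]) = {s0, s1, s3, s4, s5, s6, s8, s9}
|Sat(A[¬idle U wait])| = |{s0, s1, s3, s4, s5, s6, s8, s9}| = 8.

8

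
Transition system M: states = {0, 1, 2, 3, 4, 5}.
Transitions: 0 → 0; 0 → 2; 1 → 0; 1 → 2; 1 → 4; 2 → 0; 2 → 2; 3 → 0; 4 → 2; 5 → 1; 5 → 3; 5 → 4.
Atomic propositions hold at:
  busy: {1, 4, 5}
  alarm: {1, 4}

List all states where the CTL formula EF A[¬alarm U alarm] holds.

Sat(¬alarm) = {0, 2, 3, 5}
A[¬alarm U alarm]: least fixpoint, start Z0 = Sat(alarm) = {1, 4}, add states in Sat(¬alarm) with every successor in Z. Already a fixed point.
Sat(A[¬alarm U alarm]) = {1, 4}
EF A[¬alarm U alarm]: least fixpoint, start Z0 = {1, 4}, add states with some successor in Z. Z1 = {1, 4, 5}; fixed.
Sat(EF A[¬alarm U alarm]) = {1, 4, 5}

{1, 4, 5}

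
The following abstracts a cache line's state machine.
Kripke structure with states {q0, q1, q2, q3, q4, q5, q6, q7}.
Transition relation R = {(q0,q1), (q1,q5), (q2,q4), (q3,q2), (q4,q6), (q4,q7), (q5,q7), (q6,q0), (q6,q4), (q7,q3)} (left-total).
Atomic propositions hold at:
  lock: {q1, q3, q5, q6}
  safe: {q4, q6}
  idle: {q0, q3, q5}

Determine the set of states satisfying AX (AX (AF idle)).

AF idle: least fixpoint, start Z0 = {q0, q3, q5}, add states with every successor in Z. Z1 = {q0, q1, q3, q5, q7}; fixed.
Sat(AF idle) = {q0, q1, q3, q5, q7}
Sat(AX (AF idle)) = {s : every successor in {q0, q1, q3, q5, q7}} = {q0, q1, q5, q7}
Sat(AX (AX (AF idle))) = {s : every successor in {q0, q1, q5, q7}} = {q0, q1, q5}

{q0, q1, q5}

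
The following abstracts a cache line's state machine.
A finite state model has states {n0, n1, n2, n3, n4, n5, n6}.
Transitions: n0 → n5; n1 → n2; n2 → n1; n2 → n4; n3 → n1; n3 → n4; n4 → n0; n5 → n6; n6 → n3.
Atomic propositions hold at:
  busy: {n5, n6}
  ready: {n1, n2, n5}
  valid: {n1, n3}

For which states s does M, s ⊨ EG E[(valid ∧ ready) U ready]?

Sat(valid ∧ ready) = {n1}
E[(valid ∧ ready) U ready]: least fixpoint, start Z0 = Sat(ready) = {n1, n2, n5}, add states in Sat(valid ∧ ready) with some successor in Z. Already a fixed point.
Sat(E[(valid ∧ ready) U ready]) = {n1, n2, n5}
EG E[(valid ∧ ready) U ready]: greatest fixpoint, start Z0 = {n1, n2, n5}, keep only states in Sat with some successor in Z. Z1 = {n1, n2}; fixed.
Sat(EG E[(valid ∧ ready) U ready]) = {n1, n2}

{n1, n2}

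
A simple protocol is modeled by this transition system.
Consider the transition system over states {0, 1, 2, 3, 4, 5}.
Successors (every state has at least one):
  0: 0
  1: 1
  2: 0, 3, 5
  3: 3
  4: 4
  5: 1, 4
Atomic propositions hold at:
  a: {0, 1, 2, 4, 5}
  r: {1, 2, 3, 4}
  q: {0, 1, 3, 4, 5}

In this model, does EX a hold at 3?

Sat(EX a) = {s : some successor in {0, 1, 2, 4, 5}} = {0, 1, 2, 4, 5}
3 ∉ Sat(EX a) = {0, 1, 2, 4, 5}, so the formula does not hold at 3.

No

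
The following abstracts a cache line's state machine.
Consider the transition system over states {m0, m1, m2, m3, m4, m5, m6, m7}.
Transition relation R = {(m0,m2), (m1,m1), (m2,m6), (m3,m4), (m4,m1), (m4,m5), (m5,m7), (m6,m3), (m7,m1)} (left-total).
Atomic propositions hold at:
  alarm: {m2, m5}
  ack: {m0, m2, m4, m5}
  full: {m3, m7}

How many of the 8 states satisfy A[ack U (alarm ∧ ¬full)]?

3

Sat(¬full) = {m0, m1, m2, m4, m5, m6}
Sat(alarm ∧ ¬full) = {m2, m5}
A[ack U (alarm ∧ ¬full)]: least fixpoint, start Z0 = Sat((alarm ∧ ¬full)) = {m2, m5}, add states in Sat(ack) with every successor in Z. Z1 = {m0, m2, m5}; fixed.
Sat(A[ack U (alarm ∧ ¬full)]) = {m0, m2, m5}
|Sat(A[ack U (alarm ∧ ¬full)])| = |{m0, m2, m5}| = 3.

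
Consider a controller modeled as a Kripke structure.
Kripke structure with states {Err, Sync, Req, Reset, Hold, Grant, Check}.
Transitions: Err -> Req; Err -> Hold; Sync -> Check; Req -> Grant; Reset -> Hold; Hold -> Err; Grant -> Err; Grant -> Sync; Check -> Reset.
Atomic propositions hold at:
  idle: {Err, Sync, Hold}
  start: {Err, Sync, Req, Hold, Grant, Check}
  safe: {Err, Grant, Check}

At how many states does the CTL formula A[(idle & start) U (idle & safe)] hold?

2

Sat(idle & start) = {Err, Sync, Hold}
Sat(idle & safe) = {Err}
A[(idle & start) U (idle & safe)]: least fixpoint, start Z0 = Sat((idle & safe)) = {Err}, add states in Sat(idle & start) with every successor in Z. Z1 = {Err, Hold}; fixed.
Sat(A[(idle & start) U (idle & safe)]) = {Err, Hold}
|Sat(A[(idle & start) U (idle & safe)])| = |{Err, Hold}| = 2.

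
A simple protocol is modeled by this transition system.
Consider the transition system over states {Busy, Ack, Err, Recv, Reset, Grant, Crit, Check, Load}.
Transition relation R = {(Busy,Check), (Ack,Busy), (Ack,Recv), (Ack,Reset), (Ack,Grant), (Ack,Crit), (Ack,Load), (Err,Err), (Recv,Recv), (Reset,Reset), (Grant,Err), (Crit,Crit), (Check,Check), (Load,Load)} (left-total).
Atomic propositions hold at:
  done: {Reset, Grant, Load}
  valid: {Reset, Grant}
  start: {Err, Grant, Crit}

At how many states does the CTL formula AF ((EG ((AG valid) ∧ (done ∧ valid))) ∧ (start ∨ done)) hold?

1

AG valid: greatest fixpoint, start Z0 = {Reset, Grant}, keep only states in Sat with every successor in Z. Z1 = {Reset}; fixed.
Sat(AG valid) = {Reset}
Sat(done ∧ valid) = {Reset, Grant}
Sat((AG valid) ∧ (done ∧ valid)) = {Reset}
EG ((AG valid) ∧ (done ∧ valid)): greatest fixpoint, start Z0 = {Reset}, keep only states in Sat with some successor in Z. Already a fixed point.
Sat(EG ((AG valid) ∧ (done ∧ valid))) = {Reset}
Sat(start ∨ done) = {Err, Reset, Grant, Crit, Load}
Sat((EG ((AG valid) ∧ (done ∧ valid))) ∧ (start ∨ done)) = {Reset}
AF ((EG ((AG valid) ∧ (done ∧ valid))) ∧ (start ∨ done)): least fixpoint, start Z0 = {Reset}, add states with every successor in Z. Already a fixed point.
Sat(AF ((EG ((AG valid) ∧ (done ∧ valid))) ∧ (start ∨ done))) = {Reset}
|Sat(AF ((EG ((AG valid) ∧ (done ∧ valid))) ∧ (start ∨ done)))| = |{Reset}| = 1.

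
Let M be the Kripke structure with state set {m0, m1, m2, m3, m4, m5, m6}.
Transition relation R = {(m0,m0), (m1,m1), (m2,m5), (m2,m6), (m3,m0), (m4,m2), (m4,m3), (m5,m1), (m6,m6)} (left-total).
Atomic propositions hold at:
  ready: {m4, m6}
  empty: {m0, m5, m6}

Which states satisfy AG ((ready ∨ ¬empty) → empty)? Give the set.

{m0, m6}

Sat(¬empty) = {m1, m2, m3, m4}
Sat(ready ∨ ¬empty) = {m1, m2, m3, m4, m6}
Sat((ready ∨ ¬empty) → empty) = {m0, m5, m6}
AG ((ready ∨ ¬empty) → empty): greatest fixpoint, start Z0 = {m0, m5, m6}, keep only states in Sat with every successor in Z. Z1 = {m0, m6}; fixed.
Sat(AG ((ready ∨ ¬empty) → empty)) = {m0, m6}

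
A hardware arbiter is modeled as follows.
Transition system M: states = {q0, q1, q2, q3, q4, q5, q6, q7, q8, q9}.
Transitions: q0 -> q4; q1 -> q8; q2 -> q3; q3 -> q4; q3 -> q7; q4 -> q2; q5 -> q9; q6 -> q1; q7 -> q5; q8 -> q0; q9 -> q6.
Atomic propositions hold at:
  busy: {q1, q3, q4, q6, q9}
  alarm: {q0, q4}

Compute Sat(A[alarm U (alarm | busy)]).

{q0, q1, q3, q4, q6, q9}

Sat(alarm | busy) = {q0, q1, q3, q4, q6, q9}
A[alarm U (alarm | busy)]: least fixpoint, start Z0 = Sat((alarm | busy)) = {q0, q1, q3, q4, q6, q9}, add states in Sat(alarm) with every successor in Z. Already a fixed point.
Sat(A[alarm U (alarm | busy)]) = {q0, q1, q3, q4, q6, q9}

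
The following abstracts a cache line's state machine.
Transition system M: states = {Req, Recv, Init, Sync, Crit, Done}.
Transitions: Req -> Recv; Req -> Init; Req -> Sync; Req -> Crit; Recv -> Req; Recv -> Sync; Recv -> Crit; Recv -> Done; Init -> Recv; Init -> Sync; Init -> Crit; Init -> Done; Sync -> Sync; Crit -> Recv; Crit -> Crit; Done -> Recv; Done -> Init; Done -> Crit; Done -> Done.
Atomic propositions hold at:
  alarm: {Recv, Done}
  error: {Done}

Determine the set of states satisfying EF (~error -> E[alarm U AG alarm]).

Sat(~error) = {Req, Recv, Init, Sync, Crit}
AG alarm: greatest fixpoint, start Z0 = {Recv, Done}, keep only states in Sat with every successor in Z. Z1 = ∅; fixed.
Sat(AG alarm) = ∅
E[alarm U AG alarm]: least fixpoint, start Z0 = Sat(AG alarm) = ∅, add states in Sat(alarm) with some successor in Z. Already a fixed point.
Sat(E[alarm U AG alarm]) = ∅
Sat(~error -> E[alarm U AG alarm]) = {Done}
EF (~error -> E[alarm U AG alarm]): least fixpoint, start Z0 = {Done}, add states with some successor in Z. Z1 = {Recv, Init, Done}; Z2 = {Req, Recv, Init, Crit, Done}; fixed.
Sat(EF (~error -> E[alarm U AG alarm])) = {Req, Recv, Init, Crit, Done}

{Req, Recv, Init, Crit, Done}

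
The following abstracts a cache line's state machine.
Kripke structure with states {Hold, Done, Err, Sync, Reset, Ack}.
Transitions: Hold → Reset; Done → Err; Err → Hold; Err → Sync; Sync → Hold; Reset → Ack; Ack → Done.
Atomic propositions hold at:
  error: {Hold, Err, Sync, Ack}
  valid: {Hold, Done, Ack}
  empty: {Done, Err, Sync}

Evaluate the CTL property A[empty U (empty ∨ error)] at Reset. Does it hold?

Sat(empty ∨ error) = {Hold, Done, Err, Sync, Ack}
A[empty U (empty ∨ error)]: least fixpoint, start Z0 = Sat((empty ∨ error)) = {Hold, Done, Err, Sync, Ack}, add states in Sat(empty) with every successor in Z. Already a fixed point.
Sat(A[empty U (empty ∨ error)]) = {Hold, Done, Err, Sync, Ack}
Reset ∉ Sat(A[empty U (empty ∨ error)]) = {Hold, Done, Err, Sync, Ack}, so the formula does not hold at Reset.

No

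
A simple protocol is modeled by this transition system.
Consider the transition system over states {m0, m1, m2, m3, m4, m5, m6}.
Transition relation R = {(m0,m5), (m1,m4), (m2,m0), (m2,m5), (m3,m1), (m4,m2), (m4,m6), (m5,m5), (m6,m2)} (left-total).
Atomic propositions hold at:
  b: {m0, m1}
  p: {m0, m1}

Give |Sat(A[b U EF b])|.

EF b: least fixpoint, start Z0 = {m0, m1}, add states with some successor in Z. Z1 = {m0, m1, m2, m3}; Z2 = {m0, m1, m2, m3, m4, m6}; fixed.
Sat(EF b) = {m0, m1, m2, m3, m4, m6}
A[b U EF b]: least fixpoint, start Z0 = Sat(EF b) = {m0, m1, m2, m3, m4, m6}, add states in Sat(b) with every successor in Z. Already a fixed point.
Sat(A[b U EF b]) = {m0, m1, m2, m3, m4, m6}
|Sat(A[b U EF b])| = |{m0, m1, m2, m3, m4, m6}| = 6.

6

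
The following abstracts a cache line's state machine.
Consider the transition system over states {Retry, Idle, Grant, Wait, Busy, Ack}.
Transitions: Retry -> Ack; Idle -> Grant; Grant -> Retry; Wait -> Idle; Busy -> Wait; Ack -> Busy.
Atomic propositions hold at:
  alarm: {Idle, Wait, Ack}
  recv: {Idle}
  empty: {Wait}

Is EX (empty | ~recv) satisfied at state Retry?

Sat(~recv) = {Retry, Grant, Wait, Busy, Ack}
Sat(empty | ~recv) = {Retry, Grant, Wait, Busy, Ack}
Sat(EX (empty | ~recv)) = {s : some successor in {Retry, Grant, Wait, Busy, Ack}} = {Retry, Idle, Grant, Busy, Ack}
Retry ∈ Sat(EX (empty | ~recv)) = {Retry, Idle, Grant, Busy, Ack}, so the formula holds at Retry.

Yes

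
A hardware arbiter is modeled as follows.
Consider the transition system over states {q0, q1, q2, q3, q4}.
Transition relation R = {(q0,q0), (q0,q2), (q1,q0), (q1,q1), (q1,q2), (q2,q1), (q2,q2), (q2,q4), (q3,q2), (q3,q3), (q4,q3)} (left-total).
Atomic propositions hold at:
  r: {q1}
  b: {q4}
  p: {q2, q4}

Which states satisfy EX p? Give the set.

Sat(EX p) = {s : some successor in {q2, q4}} = {q0, q1, q2, q3}

{q0, q1, q2, q3}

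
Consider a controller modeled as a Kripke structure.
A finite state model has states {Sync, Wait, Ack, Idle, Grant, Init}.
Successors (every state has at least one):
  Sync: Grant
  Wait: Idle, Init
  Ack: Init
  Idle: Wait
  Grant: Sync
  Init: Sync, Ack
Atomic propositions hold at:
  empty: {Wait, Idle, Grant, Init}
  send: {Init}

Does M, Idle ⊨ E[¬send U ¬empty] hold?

No

Sat(¬send) = {Sync, Wait, Ack, Idle, Grant}
Sat(¬empty) = {Sync, Ack}
E[¬send U ¬empty]: least fixpoint, start Z0 = Sat(¬empty) = {Sync, Ack}, add states in Sat(¬send) with some successor in Z. Z1 = {Sync, Ack, Grant}; fixed.
Sat(E[¬send U ¬empty]) = {Sync, Ack, Grant}
Idle ∉ Sat(E[¬send U ¬empty]) = {Sync, Ack, Grant}, so the formula does not hold at Idle.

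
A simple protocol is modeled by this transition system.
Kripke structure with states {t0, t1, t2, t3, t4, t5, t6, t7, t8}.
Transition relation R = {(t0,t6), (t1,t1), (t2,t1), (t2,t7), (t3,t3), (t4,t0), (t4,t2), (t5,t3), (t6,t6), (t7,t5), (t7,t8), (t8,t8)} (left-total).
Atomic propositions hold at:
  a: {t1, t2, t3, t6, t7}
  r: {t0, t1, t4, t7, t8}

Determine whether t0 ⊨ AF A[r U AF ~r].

Sat(~r) = {t2, t3, t5, t6}
AF ~r: least fixpoint, start Z0 = {t2, t3, t5, t6}, add states with every successor in Z. Z1 = {t0, t2, t3, t5, t6}; Z2 = {t0, t2, t3, t4, t5, t6}; fixed.
Sat(AF ~r) = {t0, t2, t3, t4, t5, t6}
A[r U AF ~r]: least fixpoint, start Z0 = Sat(AF ~r) = {t0, t2, t3, t4, t5, t6}, add states in Sat(r) with every successor in Z. Already a fixed point.
Sat(A[r U AF ~r]) = {t0, t2, t3, t4, t5, t6}
AF A[r U AF ~r]: least fixpoint, start Z0 = {t0, t2, t3, t4, t5, t6}, add states with every successor in Z. Already a fixed point.
Sat(AF A[r U AF ~r]) = {t0, t2, t3, t4, t5, t6}
t0 ∈ Sat(AF A[r U AF ~r]) = {t0, t2, t3, t4, t5, t6}, so the formula holds at t0.

Yes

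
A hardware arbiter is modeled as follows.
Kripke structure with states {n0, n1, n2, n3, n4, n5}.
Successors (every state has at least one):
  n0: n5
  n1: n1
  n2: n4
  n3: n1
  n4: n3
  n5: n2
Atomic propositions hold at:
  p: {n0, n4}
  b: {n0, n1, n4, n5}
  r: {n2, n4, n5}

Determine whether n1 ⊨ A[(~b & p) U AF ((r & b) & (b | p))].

No

Sat(~b) = {n2, n3}
Sat(~b & p) = ∅
Sat(r & b) = {n4, n5}
Sat(b | p) = {n0, n1, n4, n5}
Sat((r & b) & (b | p)) = {n4, n5}
AF ((r & b) & (b | p)): least fixpoint, start Z0 = {n4, n5}, add states with every successor in Z. Z1 = {n0, n2, n4, n5}; fixed.
Sat(AF ((r & b) & (b | p))) = {n0, n2, n4, n5}
A[(~b & p) U AF ((r & b) & (b | p))]: least fixpoint, start Z0 = Sat(AF ((r & b) & (b | p))) = {n0, n2, n4, n5}, add states in Sat(~b & p) with every successor in Z. Already a fixed point.
Sat(A[(~b & p) U AF ((r & b) & (b | p))]) = {n0, n2, n4, n5}
n1 ∉ Sat(A[(~b & p) U AF ((r & b) & (b | p))]) = {n0, n2, n4, n5}, so the formula does not hold at n1.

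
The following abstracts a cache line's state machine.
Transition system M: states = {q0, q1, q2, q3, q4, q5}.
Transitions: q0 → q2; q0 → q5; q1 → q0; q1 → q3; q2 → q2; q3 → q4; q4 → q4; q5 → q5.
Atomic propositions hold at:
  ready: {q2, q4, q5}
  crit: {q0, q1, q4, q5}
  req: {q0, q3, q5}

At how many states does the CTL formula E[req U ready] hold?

E[req U ready]: least fixpoint, start Z0 = Sat(ready) = {q2, q4, q5}, add states in Sat(req) with some successor in Z. Z1 = {q0, q2, q3, q4, q5}; fixed.
Sat(E[req U ready]) = {q0, q2, q3, q4, q5}
|Sat(E[req U ready])| = |{q0, q2, q3, q4, q5}| = 5.

5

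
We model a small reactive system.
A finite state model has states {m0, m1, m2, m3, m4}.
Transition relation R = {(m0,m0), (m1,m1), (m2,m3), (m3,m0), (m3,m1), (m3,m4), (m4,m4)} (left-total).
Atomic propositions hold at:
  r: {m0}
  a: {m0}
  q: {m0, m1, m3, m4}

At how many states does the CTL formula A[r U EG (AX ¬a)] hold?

Sat(¬a) = {m1, m2, m3, m4}
Sat(AX ¬a) = {s : every successor in {m1, m2, m3, m4}} = {m1, m2, m4}
EG (AX ¬a): greatest fixpoint, start Z0 = {m1, m2, m4}, keep only states in Sat with some successor in Z. Z1 = {m1, m4}; fixed.
Sat(EG (AX ¬a)) = {m1, m4}
A[r U EG (AX ¬a)]: least fixpoint, start Z0 = Sat(EG (AX ¬a)) = {m1, m4}, add states in Sat(r) with every successor in Z. Already a fixed point.
Sat(A[r U EG (AX ¬a)]) = {m1, m4}
|Sat(A[r U EG (AX ¬a)])| = |{m1, m4}| = 2.

2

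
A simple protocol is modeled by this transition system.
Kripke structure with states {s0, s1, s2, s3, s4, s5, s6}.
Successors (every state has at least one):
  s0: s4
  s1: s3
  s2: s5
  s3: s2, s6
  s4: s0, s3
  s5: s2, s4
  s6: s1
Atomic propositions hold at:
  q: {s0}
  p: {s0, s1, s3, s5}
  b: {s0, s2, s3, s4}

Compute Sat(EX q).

Sat(EX q) = {s : some successor in {s0}} = {s4}

{s4}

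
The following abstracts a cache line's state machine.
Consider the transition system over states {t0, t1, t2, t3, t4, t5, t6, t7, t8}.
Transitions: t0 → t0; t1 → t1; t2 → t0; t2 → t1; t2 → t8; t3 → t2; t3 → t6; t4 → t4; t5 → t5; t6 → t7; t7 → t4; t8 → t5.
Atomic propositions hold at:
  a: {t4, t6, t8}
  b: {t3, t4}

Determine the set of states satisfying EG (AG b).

{t4}

AG b: greatest fixpoint, start Z0 = {t3, t4}, keep only states in Sat with every successor in Z. Z1 = {t4}; fixed.
Sat(AG b) = {t4}
EG (AG b): greatest fixpoint, start Z0 = {t4}, keep only states in Sat with some successor in Z. Already a fixed point.
Sat(EG (AG b)) = {t4}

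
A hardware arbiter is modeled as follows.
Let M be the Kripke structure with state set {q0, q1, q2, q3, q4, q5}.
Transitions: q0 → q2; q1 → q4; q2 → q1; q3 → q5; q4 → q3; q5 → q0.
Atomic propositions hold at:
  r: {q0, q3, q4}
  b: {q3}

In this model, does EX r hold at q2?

No

Sat(EX r) = {s : some successor in {q0, q3, q4}} = {q1, q4, q5}
q2 ∉ Sat(EX r) = {q1, q4, q5}, so the formula does not hold at q2.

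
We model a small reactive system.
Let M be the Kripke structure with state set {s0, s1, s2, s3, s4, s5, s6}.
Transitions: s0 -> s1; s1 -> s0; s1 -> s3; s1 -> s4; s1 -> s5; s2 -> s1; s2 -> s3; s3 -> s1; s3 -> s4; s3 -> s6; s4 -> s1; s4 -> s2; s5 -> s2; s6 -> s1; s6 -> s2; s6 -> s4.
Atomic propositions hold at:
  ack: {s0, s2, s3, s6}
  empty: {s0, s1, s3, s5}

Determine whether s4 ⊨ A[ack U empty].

A[ack U empty]: least fixpoint, start Z0 = Sat(empty) = {s0, s1, s3, s5}, add states in Sat(ack) with every successor in Z. Z1 = {s0, s1, s2, s3, s5}; fixed.
Sat(A[ack U empty]) = {s0, s1, s2, s3, s5}
s4 ∉ Sat(A[ack U empty]) = {s0, s1, s2, s3, s5}, so the formula does not hold at s4.

No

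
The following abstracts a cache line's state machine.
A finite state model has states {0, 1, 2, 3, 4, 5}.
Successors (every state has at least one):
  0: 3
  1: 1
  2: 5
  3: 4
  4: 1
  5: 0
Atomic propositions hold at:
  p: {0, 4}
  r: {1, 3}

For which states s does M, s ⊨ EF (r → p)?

{0, 2, 3, 4, 5}

Sat(r → p) = {0, 2, 4, 5}
EF (r → p): least fixpoint, start Z0 = {0, 2, 4, 5}, add states with some successor in Z. Z1 = {0, 2, 3, 4, 5}; fixed.
Sat(EF (r → p)) = {0, 2, 3, 4, 5}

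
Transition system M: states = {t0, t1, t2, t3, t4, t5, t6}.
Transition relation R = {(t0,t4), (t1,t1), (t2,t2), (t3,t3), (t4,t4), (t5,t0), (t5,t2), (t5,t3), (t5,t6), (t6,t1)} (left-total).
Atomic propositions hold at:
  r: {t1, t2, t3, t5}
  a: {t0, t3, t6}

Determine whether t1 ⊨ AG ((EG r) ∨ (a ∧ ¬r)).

Yes

EG r: greatest fixpoint, start Z0 = {t1, t2, t3, t5}, keep only states in Sat with some successor in Z. Already a fixed point.
Sat(EG r) = {t1, t2, t3, t5}
Sat(¬r) = {t0, t4, t6}
Sat(a ∧ ¬r) = {t0, t6}
Sat((EG r) ∨ (a ∧ ¬r)) = {t0, t1, t2, t3, t5, t6}
AG ((EG r) ∨ (a ∧ ¬r)): greatest fixpoint, start Z0 = {t0, t1, t2, t3, t5, t6}, keep only states in Sat with every successor in Z. Z1 = {t1, t2, t3, t5, t6}; Z2 = {t1, t2, t3, t6}; fixed.
Sat(AG ((EG r) ∨ (a ∧ ¬r))) = {t1, t2, t3, t6}
t1 ∈ Sat(AG ((EG r) ∨ (a ∧ ¬r))) = {t1, t2, t3, t6}, so the formula holds at t1.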